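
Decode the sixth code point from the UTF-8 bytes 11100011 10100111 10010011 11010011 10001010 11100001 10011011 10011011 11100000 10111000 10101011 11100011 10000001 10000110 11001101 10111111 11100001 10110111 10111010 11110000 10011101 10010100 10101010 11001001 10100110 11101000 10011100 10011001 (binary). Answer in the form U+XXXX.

Offset 0: leading byte 0xE3 = 11100011 → 3-byte char #1 = E3 A7 93.
Offset 3: leading byte 0xD3 = 11010011 → 2-byte char #2 = D3 8A.
Offset 5: leading byte 0xE1 = 11100001 → 3-byte char #3 = E1 9B 9B.
Offset 8: leading byte 0xE0 = 11100000 → 3-byte char #4 = E0 B8 AB.
Offset 11: leading byte 0xE3 = 11100011 → 3-byte char #5 = E3 81 86.
Offset 14: leading byte 0xCD = 11001101 → 2-byte char #6 = CD BF.
Leading byte 0xCD = 11001101 matches 110xxxxx → 2-byte sequence.
Byte 1: 0xCD = 11001101, payload 01101 (5 bits).
Byte 2: 0xBF = 10111111 (10xxxxxx ✓), payload 111111.
Concatenate: 01101111111 = 0x37F (11 bits → U+037F).

U+037F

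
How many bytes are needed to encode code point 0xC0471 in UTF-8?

U+C0471 = 0xC0471. UTF-8 uses 1 byte below 0x80, 2 below 0x800, 3 below 0x10000, 4 up to 0x10FFFF. 0xC0471 is in U+10000–U+10FFFF → 4 bytes.

4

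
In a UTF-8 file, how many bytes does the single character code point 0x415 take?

2

U+0415 = 0x415. UTF-8 uses 1 byte below 0x80, 2 below 0x800, 3 below 0x10000, 4 up to 0x10FFFF. 0x415 is in U+0080–U+07FF → 2 bytes.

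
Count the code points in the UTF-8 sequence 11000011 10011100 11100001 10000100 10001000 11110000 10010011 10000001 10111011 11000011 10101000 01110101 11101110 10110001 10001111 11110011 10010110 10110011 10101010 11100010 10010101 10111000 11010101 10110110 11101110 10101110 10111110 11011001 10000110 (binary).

Byte at offset 0: 0xC3 = 11000011 → 2-byte char (#1). Advance 2.
Byte at offset 2: 0xE1 = 11100001 → 3-byte char (#2). Advance 3.
Byte at offset 5: 0xF0 = 11110000 → 4-byte char (#3). Advance 4.
Byte at offset 9: 0xC3 = 11000011 → 2-byte char (#4). Advance 2.
Byte at offset 11: 0x75 = 01110101 → 1-byte char (#5). Advance 1.
Byte at offset 12: 0xEE = 11101110 → 3-byte char (#6). Advance 3.
Byte at offset 15: 0xF3 = 11110011 → 4-byte char (#7). Advance 4.
Byte at offset 19: 0xE2 = 11100010 → 3-byte char (#8). Advance 3.
Byte at offset 22: 0xD5 = 11010101 → 2-byte char (#9). Advance 2.
Byte at offset 24: 0xEE = 11101110 → 3-byte char (#10). Advance 3.
Byte at offset 27: 0xD9 = 11011001 → 2-byte char (#11). Advance 2.
Reached end at offset 29 after 11 code points.

11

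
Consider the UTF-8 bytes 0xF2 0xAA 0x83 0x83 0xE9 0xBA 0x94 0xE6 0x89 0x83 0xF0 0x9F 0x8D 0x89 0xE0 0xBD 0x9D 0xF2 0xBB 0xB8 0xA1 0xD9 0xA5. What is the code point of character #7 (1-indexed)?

Offset 0: leading byte 0xF2 = 11110010 → 4-byte char #1 = F2 AA 83 83.
Offset 4: leading byte 0xE9 = 11101001 → 3-byte char #2 = E9 BA 94.
Offset 7: leading byte 0xE6 = 11100110 → 3-byte char #3 = E6 89 83.
Offset 10: leading byte 0xF0 = 11110000 → 4-byte char #4 = F0 9F 8D 89.
Offset 14: leading byte 0xE0 = 11100000 → 3-byte char #5 = E0 BD 9D.
Offset 17: leading byte 0xF2 = 11110010 → 4-byte char #6 = F2 BB B8 A1.
Offset 21: leading byte 0xD9 = 11011001 → 2-byte char #7 = D9 A5.
Leading byte 0xD9 = 11011001 matches 110xxxxx → 2-byte sequence.
Byte 1: 0xD9 = 11011001, payload 11001 (5 bits).
Byte 2: 0xA5 = 10100101 (10xxxxxx ✓), payload 100101.
Concatenate: 11001100101 = 0x665 (11 bits → U+0665).

U+0665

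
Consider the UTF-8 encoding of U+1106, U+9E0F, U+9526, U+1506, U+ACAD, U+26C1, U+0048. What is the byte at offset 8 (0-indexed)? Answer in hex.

0xA6

U+1106 → 3-byte form E1 84 86 at offsets 0–2.
U+9E0F → 3-byte form E9 B8 8F at offsets 3–5.
U+9526 → 3-byte form E9 94 A6 at offsets 6–8.
Offset 8 falls in char 3's range; it's byte 3 of E9 94 A6 = 0xA6.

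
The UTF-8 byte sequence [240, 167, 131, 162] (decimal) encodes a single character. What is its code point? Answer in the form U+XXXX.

Leading byte 0xF0 = 11110000 matches 11110xxx → 4-byte sequence.
Byte 1: 0xF0 = 11110000, payload 000 (3 bits).
Byte 2: 0xA7 = 10100111 (10xxxxxx ✓), payload 100111.
Byte 3: 0x83 = 10000011 (10xxxxxx ✓), payload 000011.
Byte 4: 0xA2 = 10100010 (10xxxxxx ✓), payload 100010.
Concatenate: 000100111000011100010 = 0x270E2 (21 bits → U+270E2).

U+270E2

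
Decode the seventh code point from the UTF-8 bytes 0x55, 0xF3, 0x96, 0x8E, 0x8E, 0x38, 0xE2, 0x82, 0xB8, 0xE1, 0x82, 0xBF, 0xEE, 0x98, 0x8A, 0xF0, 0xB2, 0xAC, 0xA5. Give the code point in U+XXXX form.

Offset 0: leading byte 0x55 = 01010101 → 1-byte char #1 = 55.
Offset 1: leading byte 0xF3 = 11110011 → 4-byte char #2 = F3 96 8E 8E.
Offset 5: leading byte 0x38 = 00111000 → 1-byte char #3 = 38.
Offset 6: leading byte 0xE2 = 11100010 → 3-byte char #4 = E2 82 B8.
Offset 9: leading byte 0xE1 = 11100001 → 3-byte char #5 = E1 82 BF.
Offset 12: leading byte 0xEE = 11101110 → 3-byte char #6 = EE 98 8A.
Offset 15: leading byte 0xF0 = 11110000 → 4-byte char #7 = F0 B2 AC A5.
Leading byte 0xF0 = 11110000 matches 11110xxx → 4-byte sequence.
Byte 1: 0xF0 = 11110000, payload 000 (3 bits).
Byte 2: 0xB2 = 10110010 (10xxxxxx ✓), payload 110010.
Byte 3: 0xAC = 10101100 (10xxxxxx ✓), payload 101100.
Byte 4: 0xA5 = 10100101 (10xxxxxx ✓), payload 100101.
Concatenate: 000110010101100100101 = 0x32B25 (21 bits → U+32B25).

U+32B25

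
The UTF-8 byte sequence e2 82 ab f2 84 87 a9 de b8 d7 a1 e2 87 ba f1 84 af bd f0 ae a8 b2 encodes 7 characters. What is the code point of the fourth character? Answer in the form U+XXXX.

U+05E1

Offset 0: leading byte 0xE2 = 11100010 → 3-byte char #1 = E2 82 AB.
Offset 3: leading byte 0xF2 = 11110010 → 4-byte char #2 = F2 84 87 A9.
Offset 7: leading byte 0xDE = 11011110 → 2-byte char #3 = DE B8.
Offset 9: leading byte 0xD7 = 11010111 → 2-byte char #4 = D7 A1.
Leading byte 0xD7 = 11010111 matches 110xxxxx → 2-byte sequence.
Byte 1: 0xD7 = 11010111, payload 10111 (5 bits).
Byte 2: 0xA1 = 10100001 (10xxxxxx ✓), payload 100001.
Concatenate: 10111100001 = 0x5E1 (11 bits → U+05E1).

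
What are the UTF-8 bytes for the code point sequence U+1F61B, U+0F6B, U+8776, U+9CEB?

U+1F61B: 4-byte form → F0 9F 98 9B.
U+0F6B: 3-byte form → E0 BD AB.
U+8776: 3-byte form → E8 9D B6.
U+9CEB: 3-byte form → E9 B3 AB.
Concatenated (13 bytes): F0 9F 98 9B E0 BD AB E8 9D B6 E9 B3 AB.

F0 9F 98 9B E0 BD AB E8 9D B6 E9 B3 AB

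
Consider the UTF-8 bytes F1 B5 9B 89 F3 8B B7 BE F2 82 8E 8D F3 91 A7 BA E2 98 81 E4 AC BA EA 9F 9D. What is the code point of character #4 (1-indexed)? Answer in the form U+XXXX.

U+D19FA

Offset 0: leading byte 0xF1 = 11110001 → 4-byte char #1 = F1 B5 9B 89.
Offset 4: leading byte 0xF3 = 11110011 → 4-byte char #2 = F3 8B B7 BE.
Offset 8: leading byte 0xF2 = 11110010 → 4-byte char #3 = F2 82 8E 8D.
Offset 12: leading byte 0xF3 = 11110011 → 4-byte char #4 = F3 91 A7 BA.
Leading byte 0xF3 = 11110011 matches 11110xxx → 4-byte sequence.
Byte 1: 0xF3 = 11110011, payload 011 (3 bits).
Byte 2: 0x91 = 10010001 (10xxxxxx ✓), payload 010001.
Byte 3: 0xA7 = 10100111 (10xxxxxx ✓), payload 100111.
Byte 4: 0xBA = 10111010 (10xxxxxx ✓), payload 111010.
Concatenate: 011010001100111111010 = 0xD19FA (21 bits → U+D19FA).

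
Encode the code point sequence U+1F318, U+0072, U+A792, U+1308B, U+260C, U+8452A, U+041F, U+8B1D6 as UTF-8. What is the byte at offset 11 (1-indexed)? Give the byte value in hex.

1-indexed offset 11 is 0-indexed offset 10.
U+1F318 → 4-byte form F0 9F 8C 98 at offsets 0–3.
U+0072 → 1-byte form 72 at offsets 4–4.
U+A792 → 3-byte form EA 9E 92 at offsets 5–7.
U+1308B → 4-byte form F0 93 82 8B at offsets 8–11.
Offset 10 falls in char 4's range; it's byte 3 of F0 93 82 8B = 0x82.

0x82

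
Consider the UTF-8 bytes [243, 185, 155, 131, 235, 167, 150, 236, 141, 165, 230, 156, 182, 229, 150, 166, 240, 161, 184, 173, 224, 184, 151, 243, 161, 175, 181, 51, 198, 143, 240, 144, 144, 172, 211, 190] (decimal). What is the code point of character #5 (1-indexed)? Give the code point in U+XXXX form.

Offset 0: leading byte 0xF3 = 11110011 → 4-byte char #1 = F3 B9 9B 83.
Offset 4: leading byte 0xEB = 11101011 → 3-byte char #2 = EB A7 96.
Offset 7: leading byte 0xEC = 11101100 → 3-byte char #3 = EC 8D A5.
Offset 10: leading byte 0xE6 = 11100110 → 3-byte char #4 = E6 9C B6.
Offset 13: leading byte 0xE5 = 11100101 → 3-byte char #5 = E5 96 A6.
Leading byte 0xE5 = 11100101 matches 1110xxxx → 3-byte sequence.
Byte 1: 0xE5 = 11100101, payload 0101 (4 bits).
Byte 2: 0x96 = 10010110 (10xxxxxx ✓), payload 010110.
Byte 3: 0xA6 = 10100110 (10xxxxxx ✓), payload 100110.
Concatenate: 0101010110100110 = 0x55A6 (16 bits → U+55A6).

U+55A6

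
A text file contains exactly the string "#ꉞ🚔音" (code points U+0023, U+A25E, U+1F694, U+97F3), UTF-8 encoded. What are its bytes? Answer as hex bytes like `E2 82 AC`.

23 EA 89 9E F0 9F 9A 94 E9 9F B3

U+0023: 1-byte form → 23.
U+A25E: 3-byte form → EA 89 9E.
U+1F694: 4-byte form → F0 9F 9A 94.
U+97F3: 3-byte form → E9 9F B3.
Concatenated (11 bytes): 23 EA 89 9E F0 9F 9A 94 E9 9F B3.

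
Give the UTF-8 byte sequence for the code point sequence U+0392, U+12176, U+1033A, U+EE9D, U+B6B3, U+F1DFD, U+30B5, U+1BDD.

U+0392: 2-byte form → CE 92.
U+12176: 4-byte form → F0 92 85 B6.
U+1033A: 4-byte form → F0 90 8C BA.
U+EE9D: 3-byte form → EE BA 9D.
U+B6B3: 3-byte form → EB 9A B3.
U+F1DFD: 4-byte form → F3 B1 B7 BD.
U+30B5: 3-byte form → E3 82 B5.
U+1BDD: 3-byte form → E1 AF 9D.
Concatenated (26 bytes): CE 92 F0 92 85 B6 F0 90 8C BA EE BA 9D EB 9A B3 F3 B1 B7 BD E3 82 B5 E1 AF 9D.

CE 92 F0 92 85 B6 F0 90 8C BA EE BA 9D EB 9A B3 F3 B1 B7 BD E3 82 B5 E1 AF 9D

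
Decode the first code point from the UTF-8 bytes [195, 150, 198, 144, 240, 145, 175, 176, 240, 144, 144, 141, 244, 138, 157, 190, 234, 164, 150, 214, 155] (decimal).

Offset 0: leading byte 0xC3 = 11000011 → 2-byte char #1 = C3 96.
Leading byte 0xC3 = 11000011 matches 110xxxxx → 2-byte sequence.
Byte 1: 0xC3 = 11000011, payload 00011 (5 bits).
Byte 2: 0x96 = 10010110 (10xxxxxx ✓), payload 010110.
Concatenate: 00011010110 = 0xD6 (11 bits → U+00D6).

U+00D6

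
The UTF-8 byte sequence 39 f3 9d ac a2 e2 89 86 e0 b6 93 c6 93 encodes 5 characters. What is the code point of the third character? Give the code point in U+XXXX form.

U+2246

Offset 0: leading byte 0x39 = 00111001 → 1-byte char #1 = 39.
Offset 1: leading byte 0xF3 = 11110011 → 4-byte char #2 = F3 9D AC A2.
Offset 5: leading byte 0xE2 = 11100010 → 3-byte char #3 = E2 89 86.
Leading byte 0xE2 = 11100010 matches 1110xxxx → 3-byte sequence.
Byte 1: 0xE2 = 11100010, payload 0010 (4 bits).
Byte 2: 0x89 = 10001001 (10xxxxxx ✓), payload 001001.
Byte 3: 0x86 = 10000110 (10xxxxxx ✓), payload 000110.
Concatenate: 0010001001000110 = 0x2246 (16 bits → U+2246).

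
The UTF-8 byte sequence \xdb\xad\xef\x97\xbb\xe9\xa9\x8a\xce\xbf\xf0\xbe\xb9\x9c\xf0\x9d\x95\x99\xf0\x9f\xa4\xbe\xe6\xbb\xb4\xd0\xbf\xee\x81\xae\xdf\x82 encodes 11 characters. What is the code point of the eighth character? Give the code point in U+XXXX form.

Offset 0: leading byte 0xDB = 11011011 → 2-byte char #1 = DB AD.
Offset 2: leading byte 0xEF = 11101111 → 3-byte char #2 = EF 97 BB.
Offset 5: leading byte 0xE9 = 11101001 → 3-byte char #3 = E9 A9 8A.
Offset 8: leading byte 0xCE = 11001110 → 2-byte char #4 = CE BF.
Offset 10: leading byte 0xF0 = 11110000 → 4-byte char #5 = F0 BE B9 9C.
Offset 14: leading byte 0xF0 = 11110000 → 4-byte char #6 = F0 9D 95 99.
Offset 18: leading byte 0xF0 = 11110000 → 4-byte char #7 = F0 9F A4 BE.
Offset 22: leading byte 0xE6 = 11100110 → 3-byte char #8 = E6 BB B4.
Leading byte 0xE6 = 11100110 matches 1110xxxx → 3-byte sequence.
Byte 1: 0xE6 = 11100110, payload 0110 (4 bits).
Byte 2: 0xBB = 10111011 (10xxxxxx ✓), payload 111011.
Byte 3: 0xB4 = 10110100 (10xxxxxx ✓), payload 110100.
Concatenate: 0110111011110100 = 0x6EF4 (16 bits → U+6EF4).

U+6EF4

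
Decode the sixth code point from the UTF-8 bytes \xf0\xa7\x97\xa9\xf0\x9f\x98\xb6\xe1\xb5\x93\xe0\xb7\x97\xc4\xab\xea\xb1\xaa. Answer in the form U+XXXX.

U+AC6A

Offset 0: leading byte 0xF0 = 11110000 → 4-byte char #1 = F0 A7 97 A9.
Offset 4: leading byte 0xF0 = 11110000 → 4-byte char #2 = F0 9F 98 B6.
Offset 8: leading byte 0xE1 = 11100001 → 3-byte char #3 = E1 B5 93.
Offset 11: leading byte 0xE0 = 11100000 → 3-byte char #4 = E0 B7 97.
Offset 14: leading byte 0xC4 = 11000100 → 2-byte char #5 = C4 AB.
Offset 16: leading byte 0xEA = 11101010 → 3-byte char #6 = EA B1 AA.
Leading byte 0xEA = 11101010 matches 1110xxxx → 3-byte sequence.
Byte 1: 0xEA = 11101010, payload 1010 (4 bits).
Byte 2: 0xB1 = 10110001 (10xxxxxx ✓), payload 110001.
Byte 3: 0xAA = 10101010 (10xxxxxx ✓), payload 101010.
Concatenate: 1010110001101010 = 0xAC6A (16 bits → U+AC6A).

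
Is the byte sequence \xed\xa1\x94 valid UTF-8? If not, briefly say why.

invalid (encodes a surrogate (U+D800–U+DFFF))

Structurally a 3-byte sequence; payload = 0xD854.
But 0xD854 is in U+D800–U+DFFF, the surrogate range. Surrogates are not Unicode scalar values and are forbidden in UTF-8.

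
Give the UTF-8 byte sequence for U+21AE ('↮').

U+21AE = 0x21AE = 8622 decimal. In range U+0800–U+FFFF → 3-byte form: 1110xxxx 10xxxxxx 10xxxxxx.
Binary (16 bits): 0010000110101110.
Split 4+6+6: 0010 | 000110 | 101110.
Byte 1: 11100010 = 0xE2.
Byte 2: 10000110 = 0x86.
Byte 3: 10101110 = 0xAE.

E2 86 AE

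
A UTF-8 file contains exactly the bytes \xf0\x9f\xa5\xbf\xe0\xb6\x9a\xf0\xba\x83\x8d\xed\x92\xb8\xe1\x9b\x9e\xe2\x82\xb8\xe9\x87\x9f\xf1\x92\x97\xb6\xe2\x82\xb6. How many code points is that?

9

Byte at offset 0: 0xF0 = 11110000 → 4-byte char (#1). Advance 4.
Byte at offset 4: 0xE0 = 11100000 → 3-byte char (#2). Advance 3.
Byte at offset 7: 0xF0 = 11110000 → 4-byte char (#3). Advance 4.
Byte at offset 11: 0xED = 11101101 → 3-byte char (#4). Advance 3.
Byte at offset 14: 0xE1 = 11100001 → 3-byte char (#5). Advance 3.
Byte at offset 17: 0xE2 = 11100010 → 3-byte char (#6). Advance 3.
Byte at offset 20: 0xE9 = 11101001 → 3-byte char (#7). Advance 3.
Byte at offset 23: 0xF1 = 11110001 → 4-byte char (#8). Advance 4.
Byte at offset 27: 0xE2 = 11100010 → 3-byte char (#9). Advance 3.
Reached end at offset 30 after 9 code points.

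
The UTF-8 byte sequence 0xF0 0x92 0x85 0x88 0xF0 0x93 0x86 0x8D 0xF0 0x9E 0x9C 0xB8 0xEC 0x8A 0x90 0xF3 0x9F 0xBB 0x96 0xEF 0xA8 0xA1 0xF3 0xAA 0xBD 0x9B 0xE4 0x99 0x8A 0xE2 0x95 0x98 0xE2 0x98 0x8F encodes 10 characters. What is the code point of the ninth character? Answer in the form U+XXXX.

Offset 0: leading byte 0xF0 = 11110000 → 4-byte char #1 = F0 92 85 88.
Offset 4: leading byte 0xF0 = 11110000 → 4-byte char #2 = F0 93 86 8D.
Offset 8: leading byte 0xF0 = 11110000 → 4-byte char #3 = F0 9E 9C B8.
Offset 12: leading byte 0xEC = 11101100 → 3-byte char #4 = EC 8A 90.
Offset 15: leading byte 0xF3 = 11110011 → 4-byte char #5 = F3 9F BB 96.
Offset 19: leading byte 0xEF = 11101111 → 3-byte char #6 = EF A8 A1.
Offset 22: leading byte 0xF3 = 11110011 → 4-byte char #7 = F3 AA BD 9B.
Offset 26: leading byte 0xE4 = 11100100 → 3-byte char #8 = E4 99 8A.
Offset 29: leading byte 0xE2 = 11100010 → 3-byte char #9 = E2 95 98.
Leading byte 0xE2 = 11100010 matches 1110xxxx → 3-byte sequence.
Byte 1: 0xE2 = 11100010, payload 0010 (4 bits).
Byte 2: 0x95 = 10010101 (10xxxxxx ✓), payload 010101.
Byte 3: 0x98 = 10011000 (10xxxxxx ✓), payload 011000.
Concatenate: 0010010101011000 = 0x2558 (16 bits → U+2558).

U+2558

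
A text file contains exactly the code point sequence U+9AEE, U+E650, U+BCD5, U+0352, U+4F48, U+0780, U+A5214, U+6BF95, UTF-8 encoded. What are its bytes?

E9 AB AE EE 99 90 EB B3 95 CD 92 E4 BD 88 DE 80 F2 A5 88 94 F1 AB BE 95

U+9AEE: 3-byte form → E9 AB AE.
U+E650: 3-byte form → EE 99 90.
U+BCD5: 3-byte form → EB B3 95.
U+0352: 2-byte form → CD 92.
U+4F48: 3-byte form → E4 BD 88.
U+0780: 2-byte form → DE 80.
U+A5214: 4-byte form → F2 A5 88 94.
U+6BF95: 4-byte form → F1 AB BE 95.
Concatenated (24 bytes): E9 AB AE EE 99 90 EB B3 95 CD 92 E4 BD 88 DE 80 F2 A5 88 94 F1 AB BE 95.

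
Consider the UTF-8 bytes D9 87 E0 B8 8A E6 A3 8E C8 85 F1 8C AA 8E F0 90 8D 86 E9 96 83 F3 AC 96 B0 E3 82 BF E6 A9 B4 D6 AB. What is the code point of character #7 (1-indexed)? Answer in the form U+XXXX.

U+9583

Offset 0: leading byte 0xD9 = 11011001 → 2-byte char #1 = D9 87.
Offset 2: leading byte 0xE0 = 11100000 → 3-byte char #2 = E0 B8 8A.
Offset 5: leading byte 0xE6 = 11100110 → 3-byte char #3 = E6 A3 8E.
Offset 8: leading byte 0xC8 = 11001000 → 2-byte char #4 = C8 85.
Offset 10: leading byte 0xF1 = 11110001 → 4-byte char #5 = F1 8C AA 8E.
Offset 14: leading byte 0xF0 = 11110000 → 4-byte char #6 = F0 90 8D 86.
Offset 18: leading byte 0xE9 = 11101001 → 3-byte char #7 = E9 96 83.
Leading byte 0xE9 = 11101001 matches 1110xxxx → 3-byte sequence.
Byte 1: 0xE9 = 11101001, payload 1001 (4 bits).
Byte 2: 0x96 = 10010110 (10xxxxxx ✓), payload 010110.
Byte 3: 0x83 = 10000011 (10xxxxxx ✓), payload 000011.
Concatenate: 1001010110000011 = 0x9583 (16 bits → U+9583).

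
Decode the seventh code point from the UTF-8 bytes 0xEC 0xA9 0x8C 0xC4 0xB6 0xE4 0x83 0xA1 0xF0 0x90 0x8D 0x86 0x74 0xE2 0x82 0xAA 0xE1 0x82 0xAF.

Offset 0: leading byte 0xEC = 11101100 → 3-byte char #1 = EC A9 8C.
Offset 3: leading byte 0xC4 = 11000100 → 2-byte char #2 = C4 B6.
Offset 5: leading byte 0xE4 = 11100100 → 3-byte char #3 = E4 83 A1.
Offset 8: leading byte 0xF0 = 11110000 → 4-byte char #4 = F0 90 8D 86.
Offset 12: leading byte 0x74 = 01110100 → 1-byte char #5 = 74.
Offset 13: leading byte 0xE2 = 11100010 → 3-byte char #6 = E2 82 AA.
Offset 16: leading byte 0xE1 = 11100001 → 3-byte char #7 = E1 82 AF.
Leading byte 0xE1 = 11100001 matches 1110xxxx → 3-byte sequence.
Byte 1: 0xE1 = 11100001, payload 0001 (4 bits).
Byte 2: 0x82 = 10000010 (10xxxxxx ✓), payload 000010.
Byte 3: 0xAF = 10101111 (10xxxxxx ✓), payload 101111.
Concatenate: 0001000010101111 = 0x10AF (16 bits → U+10AF).

U+10AF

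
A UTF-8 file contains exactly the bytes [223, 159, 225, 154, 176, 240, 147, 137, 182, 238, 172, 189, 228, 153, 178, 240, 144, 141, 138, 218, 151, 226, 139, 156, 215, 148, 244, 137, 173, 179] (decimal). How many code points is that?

Byte at offset 0: 0xDF = 11011111 → 2-byte char (#1). Advance 2.
Byte at offset 2: 0xE1 = 11100001 → 3-byte char (#2). Advance 3.
Byte at offset 5: 0xF0 = 11110000 → 4-byte char (#3). Advance 4.
Byte at offset 9: 0xEE = 11101110 → 3-byte char (#4). Advance 3.
Byte at offset 12: 0xE4 = 11100100 → 3-byte char (#5). Advance 3.
Byte at offset 15: 0xF0 = 11110000 → 4-byte char (#6). Advance 4.
Byte at offset 19: 0xDA = 11011010 → 2-byte char (#7). Advance 2.
Byte at offset 21: 0xE2 = 11100010 → 3-byte char (#8). Advance 3.
Byte at offset 24: 0xD7 = 11010111 → 2-byte char (#9). Advance 2.
Byte at offset 26: 0xF4 = 11110100 → 4-byte char (#10). Advance 4.
Reached end at offset 30 after 10 code points.

10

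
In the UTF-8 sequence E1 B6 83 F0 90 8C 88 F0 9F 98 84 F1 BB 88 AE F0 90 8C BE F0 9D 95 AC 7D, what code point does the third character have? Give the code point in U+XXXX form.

U+1F604

Offset 0: leading byte 0xE1 = 11100001 → 3-byte char #1 = E1 B6 83.
Offset 3: leading byte 0xF0 = 11110000 → 4-byte char #2 = F0 90 8C 88.
Offset 7: leading byte 0xF0 = 11110000 → 4-byte char #3 = F0 9F 98 84.
Leading byte 0xF0 = 11110000 matches 11110xxx → 4-byte sequence.
Byte 1: 0xF0 = 11110000, payload 000 (3 bits).
Byte 2: 0x9F = 10011111 (10xxxxxx ✓), payload 011111.
Byte 3: 0x98 = 10011000 (10xxxxxx ✓), payload 011000.
Byte 4: 0x84 = 10000100 (10xxxxxx ✓), payload 000100.
Concatenate: 000011111011000000100 = 0x1F604 (21 bits → U+1F604).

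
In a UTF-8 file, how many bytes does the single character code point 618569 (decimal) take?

4

U+97049 = 0x97049. UTF-8 uses 1 byte below 0x80, 2 below 0x800, 3 below 0x10000, 4 up to 0x10FFFF. 0x97049 is in U+10000–U+10FFFF → 4 bytes.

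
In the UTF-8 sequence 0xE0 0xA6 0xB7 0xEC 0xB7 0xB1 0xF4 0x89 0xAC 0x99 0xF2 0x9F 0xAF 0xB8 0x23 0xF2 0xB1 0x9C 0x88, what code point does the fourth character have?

U+9FBF8

Offset 0: leading byte 0xE0 = 11100000 → 3-byte char #1 = E0 A6 B7.
Offset 3: leading byte 0xEC = 11101100 → 3-byte char #2 = EC B7 B1.
Offset 6: leading byte 0xF4 = 11110100 → 4-byte char #3 = F4 89 AC 99.
Offset 10: leading byte 0xF2 = 11110010 → 4-byte char #4 = F2 9F AF B8.
Leading byte 0xF2 = 11110010 matches 11110xxx → 4-byte sequence.
Byte 1: 0xF2 = 11110010, payload 010 (3 bits).
Byte 2: 0x9F = 10011111 (10xxxxxx ✓), payload 011111.
Byte 3: 0xAF = 10101111 (10xxxxxx ✓), payload 101111.
Byte 4: 0xB8 = 10111000 (10xxxxxx ✓), payload 111000.
Concatenate: 010011111101111111000 = 0x9FBF8 (21 bits → U+9FBF8).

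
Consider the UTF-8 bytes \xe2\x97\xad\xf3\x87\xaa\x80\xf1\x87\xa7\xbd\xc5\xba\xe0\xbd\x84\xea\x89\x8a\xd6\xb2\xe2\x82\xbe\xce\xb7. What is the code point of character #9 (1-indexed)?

Offset 0: leading byte 0xE2 = 11100010 → 3-byte char #1 = E2 97 AD.
Offset 3: leading byte 0xF3 = 11110011 → 4-byte char #2 = F3 87 AA 80.
Offset 7: leading byte 0xF1 = 11110001 → 4-byte char #3 = F1 87 A7 BD.
Offset 11: leading byte 0xC5 = 11000101 → 2-byte char #4 = C5 BA.
Offset 13: leading byte 0xE0 = 11100000 → 3-byte char #5 = E0 BD 84.
Offset 16: leading byte 0xEA = 11101010 → 3-byte char #6 = EA 89 8A.
Offset 19: leading byte 0xD6 = 11010110 → 2-byte char #7 = D6 B2.
Offset 21: leading byte 0xE2 = 11100010 → 3-byte char #8 = E2 82 BE.
Offset 24: leading byte 0xCE = 11001110 → 2-byte char #9 = CE B7.
Leading byte 0xCE = 11001110 matches 110xxxxx → 2-byte sequence.
Byte 1: 0xCE = 11001110, payload 01110 (5 bits).
Byte 2: 0xB7 = 10110111 (10xxxxxx ✓), payload 110111.
Concatenate: 01110110111 = 0x3B7 (11 bits → U+03B7).

U+03B7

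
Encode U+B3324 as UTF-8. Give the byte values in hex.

U+B3324 = 0xB3324 = 733988 decimal. In range U+10000–U+10FFFF → 4-byte form: 11110xxx 10xxxxxx 10xxxxxx 10xxxxxx.
Binary (21 bits): 010110011001100100100.
Split 3+6+6+6: 010 | 110011 | 001100 | 100100.
Byte 1: 11110010 = 0xF2.
Byte 2: 10110011 = 0xB3.
Byte 3: 10001100 = 0x8C.
Byte 4: 10100100 = 0xA4.

F2 B3 8C A4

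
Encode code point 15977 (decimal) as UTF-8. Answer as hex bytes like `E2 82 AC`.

U+3E69 = 0x3E69 = 15977 decimal. In range U+0800–U+FFFF → 3-byte form: 1110xxxx 10xxxxxx 10xxxxxx.
Binary (16 bits): 0011111001101001.
Split 4+6+6: 0011 | 111001 | 101001.
Byte 1: 11100011 = 0xE3.
Byte 2: 10111001 = 0xB9.
Byte 3: 10101001 = 0xA9.

E3 B9 A9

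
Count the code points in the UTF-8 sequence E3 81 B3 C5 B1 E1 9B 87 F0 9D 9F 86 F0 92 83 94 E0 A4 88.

Byte at offset 0: 0xE3 = 11100011 → 3-byte char (#1). Advance 3.
Byte at offset 3: 0xC5 = 11000101 → 2-byte char (#2). Advance 2.
Byte at offset 5: 0xE1 = 11100001 → 3-byte char (#3). Advance 3.
Byte at offset 8: 0xF0 = 11110000 → 4-byte char (#4). Advance 4.
Byte at offset 12: 0xF0 = 11110000 → 4-byte char (#5). Advance 4.
Byte at offset 16: 0xE0 = 11100000 → 3-byte char (#6). Advance 3.
Reached end at offset 19 after 6 code points.

6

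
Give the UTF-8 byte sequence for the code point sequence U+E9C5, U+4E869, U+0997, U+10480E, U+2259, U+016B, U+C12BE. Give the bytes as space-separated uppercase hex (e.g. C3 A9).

U+E9C5: 3-byte form → EE A7 85.
U+4E869: 4-byte form → F1 8E A1 A9.
U+0997: 3-byte form → E0 A6 97.
U+10480E: 4-byte form → F4 84 A0 8E.
U+2259: 3-byte form → E2 89 99.
U+016B: 2-byte form → C5 AB.
U+C12BE: 4-byte form → F3 81 8A BE.
Concatenated (23 bytes): EE A7 85 F1 8E A1 A9 E0 A6 97 F4 84 A0 8E E2 89 99 C5 AB F3 81 8A BE.

EE A7 85 F1 8E A1 A9 E0 A6 97 F4 84 A0 8E E2 89 99 C5 AB F3 81 8A BE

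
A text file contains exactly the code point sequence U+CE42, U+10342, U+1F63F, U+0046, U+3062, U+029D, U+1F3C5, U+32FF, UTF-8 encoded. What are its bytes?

EC B9 82 F0 90 8D 82 F0 9F 98 BF 46 E3 81 A2 CA 9D F0 9F 8F 85 E3 8B BF

U+CE42: 3-byte form → EC B9 82.
U+10342: 4-byte form → F0 90 8D 82.
U+1F63F: 4-byte form → F0 9F 98 BF.
U+0046: 1-byte form → 46.
U+3062: 3-byte form → E3 81 A2.
U+029D: 2-byte form → CA 9D.
U+1F3C5: 4-byte form → F0 9F 8F 85.
U+32FF: 3-byte form → E3 8B BF.
Concatenated (24 bytes): EC B9 82 F0 90 8D 82 F0 9F 98 BF 46 E3 81 A2 CA 9D F0 9F 8F 85 E3 8B BF.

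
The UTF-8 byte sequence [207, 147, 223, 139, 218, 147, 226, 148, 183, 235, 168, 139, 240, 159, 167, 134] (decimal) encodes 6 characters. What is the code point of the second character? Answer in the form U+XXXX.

U+07CB

Offset 0: leading byte 0xCF = 11001111 → 2-byte char #1 = CF 93.
Offset 2: leading byte 0xDF = 11011111 → 2-byte char #2 = DF 8B.
Leading byte 0xDF = 11011111 matches 110xxxxx → 2-byte sequence.
Byte 1: 0xDF = 11011111, payload 11111 (5 bits).
Byte 2: 0x8B = 10001011 (10xxxxxx ✓), payload 001011.
Concatenate: 11111001011 = 0x7CB (11 bits → U+07CB).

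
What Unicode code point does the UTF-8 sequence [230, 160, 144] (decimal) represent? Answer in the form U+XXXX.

Leading byte 0xE6 = 11100110 matches 1110xxxx → 3-byte sequence.
Byte 1: 0xE6 = 11100110, payload 0110 (4 bits).
Byte 2: 0xA0 = 10100000 (10xxxxxx ✓), payload 100000.
Byte 3: 0x90 = 10010000 (10xxxxxx ✓), payload 010000.
Concatenate: 0110100000010000 = 0x6810 (16 bits → U+6810).

U+6810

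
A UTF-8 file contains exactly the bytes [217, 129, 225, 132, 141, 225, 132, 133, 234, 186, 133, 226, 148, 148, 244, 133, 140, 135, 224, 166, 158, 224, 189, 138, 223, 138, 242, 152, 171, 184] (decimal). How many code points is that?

10

Byte at offset 0: 0xD9 = 11011001 → 2-byte char (#1). Advance 2.
Byte at offset 2: 0xE1 = 11100001 → 3-byte char (#2). Advance 3.
Byte at offset 5: 0xE1 = 11100001 → 3-byte char (#3). Advance 3.
Byte at offset 8: 0xEA = 11101010 → 3-byte char (#4). Advance 3.
Byte at offset 11: 0xE2 = 11100010 → 3-byte char (#5). Advance 3.
Byte at offset 14: 0xF4 = 11110100 → 4-byte char (#6). Advance 4.
Byte at offset 18: 0xE0 = 11100000 → 3-byte char (#7). Advance 3.
Byte at offset 21: 0xE0 = 11100000 → 3-byte char (#8). Advance 3.
Byte at offset 24: 0xDF = 11011111 → 2-byte char (#9). Advance 2.
Byte at offset 26: 0xF2 = 11110010 → 4-byte char (#10). Advance 4.
Reached end at offset 30 after 10 code points.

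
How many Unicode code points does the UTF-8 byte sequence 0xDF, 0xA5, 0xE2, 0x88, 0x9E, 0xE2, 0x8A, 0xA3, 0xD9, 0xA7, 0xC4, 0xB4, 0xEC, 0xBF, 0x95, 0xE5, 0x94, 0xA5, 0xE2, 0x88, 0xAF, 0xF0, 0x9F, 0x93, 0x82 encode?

9

Byte at offset 0: 0xDF = 11011111 → 2-byte char (#1). Advance 2.
Byte at offset 2: 0xE2 = 11100010 → 3-byte char (#2). Advance 3.
Byte at offset 5: 0xE2 = 11100010 → 3-byte char (#3). Advance 3.
Byte at offset 8: 0xD9 = 11011001 → 2-byte char (#4). Advance 2.
Byte at offset 10: 0xC4 = 11000100 → 2-byte char (#5). Advance 2.
Byte at offset 12: 0xEC = 11101100 → 3-byte char (#6). Advance 3.
Byte at offset 15: 0xE5 = 11100101 → 3-byte char (#7). Advance 3.
Byte at offset 18: 0xE2 = 11100010 → 3-byte char (#8). Advance 3.
Byte at offset 21: 0xF0 = 11110000 → 4-byte char (#9). Advance 4.
Reached end at offset 25 after 9 code points.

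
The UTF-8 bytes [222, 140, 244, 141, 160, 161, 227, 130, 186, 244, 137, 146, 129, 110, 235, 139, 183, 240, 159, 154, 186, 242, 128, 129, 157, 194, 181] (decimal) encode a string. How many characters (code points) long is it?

9

Byte at offset 0: 0xDE = 11011110 → 2-byte char (#1). Advance 2.
Byte at offset 2: 0xF4 = 11110100 → 4-byte char (#2). Advance 4.
Byte at offset 6: 0xE3 = 11100011 → 3-byte char (#3). Advance 3.
Byte at offset 9: 0xF4 = 11110100 → 4-byte char (#4). Advance 4.
Byte at offset 13: 0x6E = 01101110 → 1-byte char (#5). Advance 1.
Byte at offset 14: 0xEB = 11101011 → 3-byte char (#6). Advance 3.
Byte at offset 17: 0xF0 = 11110000 → 4-byte char (#7). Advance 4.
Byte at offset 21: 0xF2 = 11110010 → 4-byte char (#8). Advance 4.
Byte at offset 25: 0xC2 = 11000010 → 2-byte char (#9). Advance 2.
Reached end at offset 27 after 9 code points.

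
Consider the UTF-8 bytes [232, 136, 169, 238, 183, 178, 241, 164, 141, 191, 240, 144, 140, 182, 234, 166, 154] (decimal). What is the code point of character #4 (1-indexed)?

Offset 0: leading byte 0xE8 = 11101000 → 3-byte char #1 = E8 88 A9.
Offset 3: leading byte 0xEE = 11101110 → 3-byte char #2 = EE B7 B2.
Offset 6: leading byte 0xF1 = 11110001 → 4-byte char #3 = F1 A4 8D BF.
Offset 10: leading byte 0xF0 = 11110000 → 4-byte char #4 = F0 90 8C B6.
Leading byte 0xF0 = 11110000 matches 11110xxx → 4-byte sequence.
Byte 1: 0xF0 = 11110000, payload 000 (3 bits).
Byte 2: 0x90 = 10010000 (10xxxxxx ✓), payload 010000.
Byte 3: 0x8C = 10001100 (10xxxxxx ✓), payload 001100.
Byte 4: 0xB6 = 10110110 (10xxxxxx ✓), payload 110110.
Concatenate: 000010000001100110110 = 0x10336 (21 bits → U+10336).

U+10336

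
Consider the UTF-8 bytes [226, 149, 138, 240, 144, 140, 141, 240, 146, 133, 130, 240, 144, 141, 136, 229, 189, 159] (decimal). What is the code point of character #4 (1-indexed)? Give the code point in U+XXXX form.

U+10348

Offset 0: leading byte 0xE2 = 11100010 → 3-byte char #1 = E2 95 8A.
Offset 3: leading byte 0xF0 = 11110000 → 4-byte char #2 = F0 90 8C 8D.
Offset 7: leading byte 0xF0 = 11110000 → 4-byte char #3 = F0 92 85 82.
Offset 11: leading byte 0xF0 = 11110000 → 4-byte char #4 = F0 90 8D 88.
Leading byte 0xF0 = 11110000 matches 11110xxx → 4-byte sequence.
Byte 1: 0xF0 = 11110000, payload 000 (3 bits).
Byte 2: 0x90 = 10010000 (10xxxxxx ✓), payload 010000.
Byte 3: 0x8D = 10001101 (10xxxxxx ✓), payload 001101.
Byte 4: 0x88 = 10001000 (10xxxxxx ✓), payload 001000.
Concatenate: 000010000001101001000 = 0x10348 (21 bits → U+10348).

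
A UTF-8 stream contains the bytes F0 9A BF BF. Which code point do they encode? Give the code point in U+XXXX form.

Leading byte 0xF0 = 11110000 matches 11110xxx → 4-byte sequence.
Byte 1: 0xF0 = 11110000, payload 000 (3 bits).
Byte 2: 0x9A = 10011010 (10xxxxxx ✓), payload 011010.
Byte 3: 0xBF = 10111111 (10xxxxxx ✓), payload 111111.
Byte 4: 0xBF = 10111111 (10xxxxxx ✓), payload 111111.
Concatenate: 000011010111111111111 = 0x1AFFF (21 bits → U+1AFFF).

U+1AFFF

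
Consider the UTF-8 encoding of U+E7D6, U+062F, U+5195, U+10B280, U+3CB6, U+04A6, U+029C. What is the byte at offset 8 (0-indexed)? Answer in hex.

U+E7D6 → 3-byte form EE 9F 96 at offsets 0–2.
U+062F → 2-byte form D8 AF at offsets 3–4.
U+5195 → 3-byte form E5 86 95 at offsets 5–7.
U+10B280 → 4-byte form F4 8B 8A 80 at offsets 8–11.
Offset 8 falls in char 4's range; it's byte 1 of F4 8B 8A 80 = 0xF4.

0xF4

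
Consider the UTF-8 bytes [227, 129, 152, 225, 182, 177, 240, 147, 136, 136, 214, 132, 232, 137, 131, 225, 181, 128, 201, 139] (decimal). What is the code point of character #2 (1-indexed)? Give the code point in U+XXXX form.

U+1DB1

Offset 0: leading byte 0xE3 = 11100011 → 3-byte char #1 = E3 81 98.
Offset 3: leading byte 0xE1 = 11100001 → 3-byte char #2 = E1 B6 B1.
Leading byte 0xE1 = 11100001 matches 1110xxxx → 3-byte sequence.
Byte 1: 0xE1 = 11100001, payload 0001 (4 bits).
Byte 2: 0xB6 = 10110110 (10xxxxxx ✓), payload 110110.
Byte 3: 0xB1 = 10110001 (10xxxxxx ✓), payload 110001.
Concatenate: 0001110110110001 = 0x1DB1 (16 bits → U+1DB1).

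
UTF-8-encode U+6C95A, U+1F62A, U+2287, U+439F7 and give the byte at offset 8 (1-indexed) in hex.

0xAA

1-indexed offset 8 is 0-indexed offset 7.
U+6C95A → 4-byte form F1 AC A5 9A at offsets 0–3.
U+1F62A → 4-byte form F0 9F 98 AA at offsets 4–7.
Offset 7 falls in char 2's range; it's byte 4 of F0 9F 98 AA = 0xAA.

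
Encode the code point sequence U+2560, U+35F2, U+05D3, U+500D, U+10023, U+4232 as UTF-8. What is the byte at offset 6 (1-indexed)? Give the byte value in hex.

1-indexed offset 6 is 0-indexed offset 5.
U+2560 → 3-byte form E2 95 A0 at offsets 0–2.
U+35F2 → 3-byte form E3 97 B2 at offsets 3–5.
Offset 5 falls in char 2's range; it's byte 3 of E3 97 B2 = 0xB2.

0xB2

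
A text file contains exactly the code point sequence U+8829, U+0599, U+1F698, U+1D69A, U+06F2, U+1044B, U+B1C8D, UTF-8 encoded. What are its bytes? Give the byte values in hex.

E8 A0 A9 D6 99 F0 9F 9A 98 F0 9D 9A 9A DB B2 F0 90 91 8B F2 B1 B2 8D

U+8829: 3-byte form → E8 A0 A9.
U+0599: 2-byte form → D6 99.
U+1F698: 4-byte form → F0 9F 9A 98.
U+1D69A: 4-byte form → F0 9D 9A 9A.
U+06F2: 2-byte form → DB B2.
U+1044B: 4-byte form → F0 90 91 8B.
U+B1C8D: 4-byte form → F2 B1 B2 8D.
Concatenated (23 bytes): E8 A0 A9 D6 99 F0 9F 9A 98 F0 9D 9A 9A DB B2 F0 90 91 8B F2 B1 B2 8D.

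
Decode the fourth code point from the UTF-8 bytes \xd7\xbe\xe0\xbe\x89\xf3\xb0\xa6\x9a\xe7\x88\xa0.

U+7220

Offset 0: leading byte 0xD7 = 11010111 → 2-byte char #1 = D7 BE.
Offset 2: leading byte 0xE0 = 11100000 → 3-byte char #2 = E0 BE 89.
Offset 5: leading byte 0xF3 = 11110011 → 4-byte char #3 = F3 B0 A6 9A.
Offset 9: leading byte 0xE7 = 11100111 → 3-byte char #4 = E7 88 A0.
Leading byte 0xE7 = 11100111 matches 1110xxxx → 3-byte sequence.
Byte 1: 0xE7 = 11100111, payload 0111 (4 bits).
Byte 2: 0x88 = 10001000 (10xxxxxx ✓), payload 001000.
Byte 3: 0xA0 = 10100000 (10xxxxxx ✓), payload 100000.
Concatenate: 0111001000100000 = 0x7220 (16 bits → U+7220).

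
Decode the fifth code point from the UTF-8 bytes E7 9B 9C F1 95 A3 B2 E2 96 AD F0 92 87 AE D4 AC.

Offset 0: leading byte 0xE7 = 11100111 → 3-byte char #1 = E7 9B 9C.
Offset 3: leading byte 0xF1 = 11110001 → 4-byte char #2 = F1 95 A3 B2.
Offset 7: leading byte 0xE2 = 11100010 → 3-byte char #3 = E2 96 AD.
Offset 10: leading byte 0xF0 = 11110000 → 4-byte char #4 = F0 92 87 AE.
Offset 14: leading byte 0xD4 = 11010100 → 2-byte char #5 = D4 AC.
Leading byte 0xD4 = 11010100 matches 110xxxxx → 2-byte sequence.
Byte 1: 0xD4 = 11010100, payload 10100 (5 bits).
Byte 2: 0xAC = 10101100 (10xxxxxx ✓), payload 101100.
Concatenate: 10100101100 = 0x52C (11 bits → U+052C).

U+052C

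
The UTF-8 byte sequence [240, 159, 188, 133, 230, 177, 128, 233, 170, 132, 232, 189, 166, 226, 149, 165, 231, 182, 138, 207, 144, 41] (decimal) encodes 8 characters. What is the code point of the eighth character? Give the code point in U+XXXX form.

Offset 0: leading byte 0xF0 = 11110000 → 4-byte char #1 = F0 9F BC 85.
Offset 4: leading byte 0xE6 = 11100110 → 3-byte char #2 = E6 B1 80.
Offset 7: leading byte 0xE9 = 11101001 → 3-byte char #3 = E9 AA 84.
Offset 10: leading byte 0xE8 = 11101000 → 3-byte char #4 = E8 BD A6.
Offset 13: leading byte 0xE2 = 11100010 → 3-byte char #5 = E2 95 A5.
Offset 16: leading byte 0xE7 = 11100111 → 3-byte char #6 = E7 B6 8A.
Offset 19: leading byte 0xCF = 11001111 → 2-byte char #7 = CF 90.
Offset 21: leading byte 0x29 = 00101001 → 1-byte char #8 = 29.
Leading byte 0x29 = 00101001 matches 0xxxxxxx → 1-byte sequence.
Byte 1: 0x29 = 00101001, payload 0101001 (7 bits).
Concatenate: 0101001 = 0x29 (7 bits → U+0029).

U+0029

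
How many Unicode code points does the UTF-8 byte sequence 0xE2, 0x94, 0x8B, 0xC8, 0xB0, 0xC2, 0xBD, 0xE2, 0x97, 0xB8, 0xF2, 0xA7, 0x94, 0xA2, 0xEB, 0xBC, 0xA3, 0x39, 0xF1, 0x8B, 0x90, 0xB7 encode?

Byte at offset 0: 0xE2 = 11100010 → 3-byte char (#1). Advance 3.
Byte at offset 3: 0xC8 = 11001000 → 2-byte char (#2). Advance 2.
Byte at offset 5: 0xC2 = 11000010 → 2-byte char (#3). Advance 2.
Byte at offset 7: 0xE2 = 11100010 → 3-byte char (#4). Advance 3.
Byte at offset 10: 0xF2 = 11110010 → 4-byte char (#5). Advance 4.
Byte at offset 14: 0xEB = 11101011 → 3-byte char (#6). Advance 3.
Byte at offset 17: 0x39 = 00111001 → 1-byte char (#7). Advance 1.
Byte at offset 18: 0xF1 = 11110001 → 4-byte char (#8). Advance 4.
Reached end at offset 22 after 8 code points.

8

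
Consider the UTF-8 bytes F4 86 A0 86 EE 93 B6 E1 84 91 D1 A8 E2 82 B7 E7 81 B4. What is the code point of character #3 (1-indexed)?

U+1111

Offset 0: leading byte 0xF4 = 11110100 → 4-byte char #1 = F4 86 A0 86.
Offset 4: leading byte 0xEE = 11101110 → 3-byte char #2 = EE 93 B6.
Offset 7: leading byte 0xE1 = 11100001 → 3-byte char #3 = E1 84 91.
Leading byte 0xE1 = 11100001 matches 1110xxxx → 3-byte sequence.
Byte 1: 0xE1 = 11100001, payload 0001 (4 bits).
Byte 2: 0x84 = 10000100 (10xxxxxx ✓), payload 000100.
Byte 3: 0x91 = 10010001 (10xxxxxx ✓), payload 010001.
Concatenate: 0001000100010001 = 0x1111 (16 bits → U+1111).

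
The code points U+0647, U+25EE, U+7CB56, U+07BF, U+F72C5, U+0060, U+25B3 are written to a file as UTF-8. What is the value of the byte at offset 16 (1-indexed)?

1-indexed offset 16 is 0-indexed offset 15.
U+0647 → 2-byte form D9 87 at offsets 0–1.
U+25EE → 3-byte form E2 97 AE at offsets 2–4.
U+7CB56 → 4-byte form F1 BC AD 96 at offsets 5–8.
U+07BF → 2-byte form DE BF at offsets 9–10.
U+F72C5 → 4-byte form F3 B7 8B 85 at offsets 11–14.
U+0060 → 1-byte form 60 at offsets 15–15.
Offset 15 falls in char 6's range; it's byte 1 of 60 = 0x60.

0x60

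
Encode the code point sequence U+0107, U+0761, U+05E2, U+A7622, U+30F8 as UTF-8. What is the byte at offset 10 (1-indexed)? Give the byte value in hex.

0xA2

1-indexed offset 10 is 0-indexed offset 9.
U+0107 → 2-byte form C4 87 at offsets 0–1.
U+0761 → 2-byte form DD A1 at offsets 2–3.
U+05E2 → 2-byte form D7 A2 at offsets 4–5.
U+A7622 → 4-byte form F2 A7 98 A2 at offsets 6–9.
Offset 9 falls in char 4's range; it's byte 4 of F2 A7 98 A2 = 0xA2.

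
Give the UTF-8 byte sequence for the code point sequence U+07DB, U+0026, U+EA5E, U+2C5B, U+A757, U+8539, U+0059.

U+07DB: 2-byte form → DF 9B.
U+0026: 1-byte form → 26.
U+EA5E: 3-byte form → EE A9 9E.
U+2C5B: 3-byte form → E2 B1 9B.
U+A757: 3-byte form → EA 9D 97.
U+8539: 3-byte form → E8 94 B9.
U+0059: 1-byte form → 59.
Concatenated (16 bytes): DF 9B 26 EE A9 9E E2 B1 9B EA 9D 97 E8 94 B9 59.

DF 9B 26 EE A9 9E E2 B1 9B EA 9D 97 E8 94 B9 59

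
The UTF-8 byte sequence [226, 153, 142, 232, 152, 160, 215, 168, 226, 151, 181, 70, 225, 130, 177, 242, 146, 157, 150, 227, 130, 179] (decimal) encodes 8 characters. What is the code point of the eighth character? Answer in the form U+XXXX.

Offset 0: leading byte 0xE2 = 11100010 → 3-byte char #1 = E2 99 8E.
Offset 3: leading byte 0xE8 = 11101000 → 3-byte char #2 = E8 98 A0.
Offset 6: leading byte 0xD7 = 11010111 → 2-byte char #3 = D7 A8.
Offset 8: leading byte 0xE2 = 11100010 → 3-byte char #4 = E2 97 B5.
Offset 11: leading byte 0x46 = 01000110 → 1-byte char #5 = 46.
Offset 12: leading byte 0xE1 = 11100001 → 3-byte char #6 = E1 82 B1.
Offset 15: leading byte 0xF2 = 11110010 → 4-byte char #7 = F2 92 9D 96.
Offset 19: leading byte 0xE3 = 11100011 → 3-byte char #8 = E3 82 B3.
Leading byte 0xE3 = 11100011 matches 1110xxxx → 3-byte sequence.
Byte 1: 0xE3 = 11100011, payload 0011 (4 bits).
Byte 2: 0x82 = 10000010 (10xxxxxx ✓), payload 000010.
Byte 3: 0xB3 = 10110011 (10xxxxxx ✓), payload 110011.
Concatenate: 0011000010110011 = 0x30B3 (16 bits → U+30B3).

U+30B3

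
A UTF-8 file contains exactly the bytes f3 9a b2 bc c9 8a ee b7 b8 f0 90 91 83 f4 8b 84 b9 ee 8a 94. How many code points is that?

Byte at offset 0: 0xF3 = 11110011 → 4-byte char (#1). Advance 4.
Byte at offset 4: 0xC9 = 11001001 → 2-byte char (#2). Advance 2.
Byte at offset 6: 0xEE = 11101110 → 3-byte char (#3). Advance 3.
Byte at offset 9: 0xF0 = 11110000 → 4-byte char (#4). Advance 4.
Byte at offset 13: 0xF4 = 11110100 → 4-byte char (#5). Advance 4.
Byte at offset 17: 0xEE = 11101110 → 3-byte char (#6). Advance 3.
Reached end at offset 20 after 6 code points.

6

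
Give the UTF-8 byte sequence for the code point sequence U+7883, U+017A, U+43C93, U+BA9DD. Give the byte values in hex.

E7 A2 83 C5 BA F1 83 B2 93 F2 BA A7 9D

U+7883: 3-byte form → E7 A2 83.
U+017A: 2-byte form → C5 BA.
U+43C93: 4-byte form → F1 83 B2 93.
U+BA9DD: 4-byte form → F2 BA A7 9D.
Concatenated (13 bytes): E7 A2 83 C5 BA F1 83 B2 93 F2 BA A7 9D.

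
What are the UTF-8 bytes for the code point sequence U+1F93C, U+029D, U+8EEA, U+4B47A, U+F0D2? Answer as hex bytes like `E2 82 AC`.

U+1F93C: 4-byte form → F0 9F A4 BC.
U+029D: 2-byte form → CA 9D.
U+8EEA: 3-byte form → E8 BB AA.
U+4B47A: 4-byte form → F1 8B 91 BA.
U+F0D2: 3-byte form → EF 83 92.
Concatenated (16 bytes): F0 9F A4 BC CA 9D E8 BB AA F1 8B 91 BA EF 83 92.

F0 9F A4 BC CA 9D E8 BB AA F1 8B 91 BA EF 83 92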